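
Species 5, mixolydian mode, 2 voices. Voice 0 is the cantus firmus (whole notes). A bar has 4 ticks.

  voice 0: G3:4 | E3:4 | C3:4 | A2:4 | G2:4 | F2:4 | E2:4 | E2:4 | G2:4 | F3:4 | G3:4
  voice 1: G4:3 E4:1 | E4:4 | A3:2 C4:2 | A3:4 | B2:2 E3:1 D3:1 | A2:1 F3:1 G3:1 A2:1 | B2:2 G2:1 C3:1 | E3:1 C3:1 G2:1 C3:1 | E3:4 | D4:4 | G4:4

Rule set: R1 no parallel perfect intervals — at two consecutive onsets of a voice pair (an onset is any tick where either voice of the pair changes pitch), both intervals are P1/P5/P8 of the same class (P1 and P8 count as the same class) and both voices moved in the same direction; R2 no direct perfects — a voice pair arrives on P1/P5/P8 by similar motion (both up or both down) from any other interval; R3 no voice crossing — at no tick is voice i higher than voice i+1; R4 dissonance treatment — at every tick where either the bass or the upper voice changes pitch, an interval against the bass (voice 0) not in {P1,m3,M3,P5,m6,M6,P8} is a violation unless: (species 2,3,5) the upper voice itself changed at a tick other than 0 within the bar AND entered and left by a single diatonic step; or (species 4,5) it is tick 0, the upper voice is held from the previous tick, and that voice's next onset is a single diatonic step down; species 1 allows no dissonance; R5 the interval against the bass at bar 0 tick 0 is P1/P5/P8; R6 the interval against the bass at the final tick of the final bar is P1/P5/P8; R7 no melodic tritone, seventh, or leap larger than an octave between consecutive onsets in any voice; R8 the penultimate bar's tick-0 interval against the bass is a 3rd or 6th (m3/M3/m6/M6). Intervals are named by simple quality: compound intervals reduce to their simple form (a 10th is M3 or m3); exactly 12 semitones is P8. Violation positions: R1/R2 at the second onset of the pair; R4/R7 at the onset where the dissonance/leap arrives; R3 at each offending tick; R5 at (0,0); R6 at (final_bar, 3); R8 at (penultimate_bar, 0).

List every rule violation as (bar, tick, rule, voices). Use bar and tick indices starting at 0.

bar 0: v0=G3 v1=G4 downbeat P8
bar 1: v0=E3 v1=E4 downbeat P8
bar 2: v0=C3 v1=A3 downbeat M6
bar 3: v0=A2 v1=A3 downbeat P8
bar 4: v0=G2 v1=B2 downbeat M3
bar 5: v0=F2 v1=A2 downbeat M3
bar 6: v0=E2 v1=B2 downbeat P5
bar 7: v0=E2 v1=E3 downbeat P8
bar 8: v0=G2 v1=E3 downbeat M6
bar 9: v0=F3 v1=D4 downbeat M6
bar 10: v0=G3 v1=G4 downbeat P8
  -> R1 @ bar 3 tick 0 v(0, 1): C3/C4 P8 -> A2/A3 P8 similar
  -> R7 @ bar 4 tick 0 v(1,): A3->B2 leap 10st
  -> R4 @ bar 5 tick 2 v(0, 1): F2/G3 M2 untreated
  -> R7 @ bar 5 tick 3 v(1,): G3->A2 leap 10st
  -> R7 @ bar 9 tick 0 v(0,): G2->F3 leap 10st
  -> R7 @ bar 9 tick 0 v(1,): E3->D4 leap 10st
  -> R2 @ bar 10 tick 0 v(0, 1): F3/D4 M6 -> G3/G4 P8 similar

(3, 0, R1, (0, 1))
(4, 0, R7, (1,))
(5, 2, R4, (0, 1))
(5, 3, R7, (1,))
(9, 0, R7, (0,))
(9, 0, R7, (1,))
(10, 0, R2, (0, 1))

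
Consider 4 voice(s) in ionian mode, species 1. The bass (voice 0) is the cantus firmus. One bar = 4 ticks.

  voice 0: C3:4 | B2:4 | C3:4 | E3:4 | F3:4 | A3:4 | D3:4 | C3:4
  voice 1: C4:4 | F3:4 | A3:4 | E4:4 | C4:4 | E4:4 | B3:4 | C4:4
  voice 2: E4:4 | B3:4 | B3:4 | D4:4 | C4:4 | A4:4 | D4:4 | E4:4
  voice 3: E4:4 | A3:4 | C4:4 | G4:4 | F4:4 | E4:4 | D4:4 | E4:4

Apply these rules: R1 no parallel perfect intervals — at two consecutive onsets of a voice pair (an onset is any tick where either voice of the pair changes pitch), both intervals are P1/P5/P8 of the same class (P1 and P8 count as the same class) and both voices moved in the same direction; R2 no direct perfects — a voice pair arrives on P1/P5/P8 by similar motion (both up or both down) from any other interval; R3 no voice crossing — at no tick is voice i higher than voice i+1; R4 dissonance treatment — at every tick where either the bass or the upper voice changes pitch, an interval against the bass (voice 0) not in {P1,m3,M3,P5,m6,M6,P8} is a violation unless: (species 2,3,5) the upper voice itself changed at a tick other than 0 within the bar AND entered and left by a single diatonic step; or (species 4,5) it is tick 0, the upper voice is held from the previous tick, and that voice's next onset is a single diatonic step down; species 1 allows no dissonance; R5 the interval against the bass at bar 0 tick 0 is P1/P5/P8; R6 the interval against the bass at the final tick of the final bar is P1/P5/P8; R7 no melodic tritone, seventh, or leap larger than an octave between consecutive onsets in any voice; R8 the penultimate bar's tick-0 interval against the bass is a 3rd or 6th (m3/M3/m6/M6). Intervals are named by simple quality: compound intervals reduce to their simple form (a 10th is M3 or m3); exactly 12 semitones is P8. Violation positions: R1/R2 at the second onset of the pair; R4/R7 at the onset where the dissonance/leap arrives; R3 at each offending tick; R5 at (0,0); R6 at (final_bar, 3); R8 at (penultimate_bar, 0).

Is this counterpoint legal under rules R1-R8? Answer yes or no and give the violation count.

bar 0: v0=C3 v1=C4 v2=E4 v3=E4 (M3)
bar 1: v0=B2 v1=F3 v2=B3 v3=A3 (m7)
bar 2: v0=C3 v1=A3 v2=B3 v3=C4 (P8)
bar 3: v0=E3 v1=E4 v2=D4 v3=G4 (m3)
bar 4: v0=F3 v1=C4 v2=C4 v3=F4 (P8)
bar 5: v0=A3 v1=E4 v2=A4 v3=E4 (P5)
bar 6: v0=D3 v1=B3 v2=D4 v3=D4 (P8)
bar 7: v0=C3 v1=C4 v2=E4 v3=E4 (M3)
  R5 @ bar0.0: opens on M3
  R5 @ bar0.0: opens on M3
  R2 @ bar1.0: C3/E4 M3 -> B2/B3 P8 similar
  R3 @ bar1.0: B3 above A3
  R4 @ bar1.0: B2/F3 TT untreated
  R4 @ bar1.0: B2/A3 m7 untreated
  R3 @ bar1.1: B3 above A3
  R3 @ bar1.2: B3 above A3
  R3 @ bar1.3: B3 above A3
  R2 @ bar2.0: B2/A3 m7 -> C3/C4 P8 similar
  R4 @ bar2.0: C3/B3 M7 untreated
  R2 @ bar3.0: C3/A3 M6 -> E3/E4 P8 similar
  R3 @ bar3.0: E4 above D4
  R4 @ bar3.0: E3/D4 m7 untreated
  R3 @ bar3.1: E4 above D4
  R3 @ bar3.2: E4 above D4
  R3 @ bar3.3: E4 above D4
  R2 @ bar4.0: E4/D4 M2 -> C4/C4 P1 similar
  R1 @ bar5.0: F3/C4 P5 -> A3/E4 P5 similar
  R2 @ bar5.0: F3/C4 P5 -> A3/A4 P8 similar
  R3 @ bar5.0: A4 above E4
  R3 @ bar5.1: A4 above E4
  R3 @ bar5.2: A4 above E4
  R3 @ bar5.3: A4 above E4
  R1 @ bar6.0: A3/A4 P8 -> D3/D4 P8 similar
  R2 @ bar6.0: A3/E4 P5 -> D3/D4 P8 similar
  R2 @ bar6.0: A4/E4 P4 -> D4/D4 P1 similar
  R8 @ bar6.0: penult P8 not 3rd/6th
  R8 @ bar6.0: penult P8 not 3rd/6th
  R1 @ bar7.0: D4/D4 P1 -> E4/E4 P1 similar
  R6 @ bar7.3: closes on M3
  R6 @ bar7.3: closes on M3

No (32 violations)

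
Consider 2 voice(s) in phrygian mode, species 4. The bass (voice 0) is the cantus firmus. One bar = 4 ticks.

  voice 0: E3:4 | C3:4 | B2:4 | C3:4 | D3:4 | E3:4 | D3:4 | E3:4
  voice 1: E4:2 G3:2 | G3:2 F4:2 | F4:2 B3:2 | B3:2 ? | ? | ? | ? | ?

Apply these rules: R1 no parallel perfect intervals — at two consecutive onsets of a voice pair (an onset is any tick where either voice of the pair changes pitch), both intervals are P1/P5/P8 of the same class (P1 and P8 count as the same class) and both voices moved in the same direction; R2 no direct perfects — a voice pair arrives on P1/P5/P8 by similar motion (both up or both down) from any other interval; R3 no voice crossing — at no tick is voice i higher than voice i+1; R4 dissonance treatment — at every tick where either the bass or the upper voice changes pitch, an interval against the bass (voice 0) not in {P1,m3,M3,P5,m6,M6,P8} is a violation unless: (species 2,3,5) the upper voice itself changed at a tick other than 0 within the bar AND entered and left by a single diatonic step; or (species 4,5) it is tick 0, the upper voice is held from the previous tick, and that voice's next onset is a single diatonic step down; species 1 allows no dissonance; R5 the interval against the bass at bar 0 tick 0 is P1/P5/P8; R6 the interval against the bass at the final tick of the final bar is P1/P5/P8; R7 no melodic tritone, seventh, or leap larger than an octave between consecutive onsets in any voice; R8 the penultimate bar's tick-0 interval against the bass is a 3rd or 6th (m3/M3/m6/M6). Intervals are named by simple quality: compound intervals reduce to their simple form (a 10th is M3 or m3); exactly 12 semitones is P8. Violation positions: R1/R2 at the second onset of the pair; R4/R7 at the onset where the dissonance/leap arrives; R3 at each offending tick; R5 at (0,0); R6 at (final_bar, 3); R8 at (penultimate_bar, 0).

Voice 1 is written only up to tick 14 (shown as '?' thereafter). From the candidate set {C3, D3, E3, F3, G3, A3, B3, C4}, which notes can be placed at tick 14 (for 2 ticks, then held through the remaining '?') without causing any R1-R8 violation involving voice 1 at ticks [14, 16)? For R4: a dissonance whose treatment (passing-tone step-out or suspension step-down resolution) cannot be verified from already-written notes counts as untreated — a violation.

{A3, B3, C4, E3, G3}

C3: violates R7
D3: violates R4
E3: legal
F3: violates R4,R7
G3: legal
A3: legal
B3: legal
C4: legal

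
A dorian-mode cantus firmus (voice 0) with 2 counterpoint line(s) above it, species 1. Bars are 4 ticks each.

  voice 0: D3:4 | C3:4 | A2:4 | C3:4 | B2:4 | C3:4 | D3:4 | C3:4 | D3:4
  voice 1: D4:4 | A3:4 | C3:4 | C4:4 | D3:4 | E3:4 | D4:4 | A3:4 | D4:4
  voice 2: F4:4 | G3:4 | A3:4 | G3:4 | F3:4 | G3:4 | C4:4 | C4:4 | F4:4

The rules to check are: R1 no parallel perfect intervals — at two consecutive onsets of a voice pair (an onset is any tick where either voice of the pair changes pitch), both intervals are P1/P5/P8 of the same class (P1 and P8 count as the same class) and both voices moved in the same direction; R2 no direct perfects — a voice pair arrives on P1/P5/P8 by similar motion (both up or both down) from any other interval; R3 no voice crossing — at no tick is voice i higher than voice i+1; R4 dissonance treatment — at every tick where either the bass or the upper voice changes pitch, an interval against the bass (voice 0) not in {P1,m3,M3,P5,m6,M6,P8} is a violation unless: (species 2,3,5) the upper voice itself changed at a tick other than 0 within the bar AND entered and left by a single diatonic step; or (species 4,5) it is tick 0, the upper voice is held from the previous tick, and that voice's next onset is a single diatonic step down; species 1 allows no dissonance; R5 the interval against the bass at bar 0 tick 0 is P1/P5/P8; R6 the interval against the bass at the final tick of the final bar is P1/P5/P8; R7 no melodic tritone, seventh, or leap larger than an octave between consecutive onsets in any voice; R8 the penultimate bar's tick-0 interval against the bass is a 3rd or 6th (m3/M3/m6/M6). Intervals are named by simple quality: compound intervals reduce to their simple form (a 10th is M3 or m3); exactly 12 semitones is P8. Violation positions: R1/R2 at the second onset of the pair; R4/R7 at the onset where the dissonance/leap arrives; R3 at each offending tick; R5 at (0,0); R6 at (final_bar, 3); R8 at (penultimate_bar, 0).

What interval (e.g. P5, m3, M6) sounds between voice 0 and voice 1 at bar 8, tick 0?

P8

voice 0=D3 voice 1=D4 -> P8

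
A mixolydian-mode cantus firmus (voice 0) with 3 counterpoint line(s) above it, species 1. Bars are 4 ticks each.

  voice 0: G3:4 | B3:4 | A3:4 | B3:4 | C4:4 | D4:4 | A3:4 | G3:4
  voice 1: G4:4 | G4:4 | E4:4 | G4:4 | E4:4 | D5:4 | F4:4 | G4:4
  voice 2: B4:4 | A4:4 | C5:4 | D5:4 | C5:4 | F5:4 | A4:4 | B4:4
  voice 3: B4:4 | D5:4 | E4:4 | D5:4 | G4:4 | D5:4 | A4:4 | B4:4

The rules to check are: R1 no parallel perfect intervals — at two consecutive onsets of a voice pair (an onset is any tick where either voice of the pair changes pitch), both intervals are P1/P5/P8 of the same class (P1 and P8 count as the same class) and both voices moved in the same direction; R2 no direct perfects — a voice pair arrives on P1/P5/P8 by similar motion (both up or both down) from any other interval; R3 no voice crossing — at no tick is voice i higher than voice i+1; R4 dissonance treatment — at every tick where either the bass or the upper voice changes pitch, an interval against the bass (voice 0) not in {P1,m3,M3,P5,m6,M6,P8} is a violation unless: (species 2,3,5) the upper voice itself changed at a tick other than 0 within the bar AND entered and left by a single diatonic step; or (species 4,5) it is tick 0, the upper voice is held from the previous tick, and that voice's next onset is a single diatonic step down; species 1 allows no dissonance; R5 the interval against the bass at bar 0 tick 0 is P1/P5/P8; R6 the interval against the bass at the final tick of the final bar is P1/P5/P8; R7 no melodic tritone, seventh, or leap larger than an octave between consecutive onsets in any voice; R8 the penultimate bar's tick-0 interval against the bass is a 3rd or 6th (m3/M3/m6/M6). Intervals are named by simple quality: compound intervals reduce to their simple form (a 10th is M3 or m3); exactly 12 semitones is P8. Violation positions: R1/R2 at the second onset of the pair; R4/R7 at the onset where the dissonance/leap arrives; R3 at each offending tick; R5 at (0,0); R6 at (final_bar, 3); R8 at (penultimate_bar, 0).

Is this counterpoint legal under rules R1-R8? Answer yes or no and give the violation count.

No (35 violations)

bar 0: v0=G3 v1=G4 v2=B4 v3=B4 (M3)
bar 1: v0=B3 v1=G4 v2=A4 v3=D5 (m3)
bar 2: v0=A3 v1=E4 v2=C5 v3=E4 (P5)
bar 3: v0=B3 v1=G4 v2=D5 v3=D5 (m3)
bar 4: v0=C4 v1=E4 v2=C5 v3=G4 (P5)
bar 5: v0=D4 v1=D5 v2=F5 v3=D5 (P8)
bar 6: v0=A3 v1=F4 v2=A4 v3=A4 (P8)
bar 7: v0=G3 v1=G4 v2=B4 v3=B4 (M3)
  R5 @ bar0.0: opens on M3
  R5 @ bar0.0: opens on M3
  R4 @ bar1.0: B3/A4 m7 untreated
  R2 @ bar2.0: B3/G4 m6 -> A3/E4 P5 similar
  R2 @ bar2.0: B3/D5 m3 -> A3/E4 P5 similar
  R2 @ bar2.0: G4/D5 P5 -> E4/E4 P1 similar
  R3 @ bar2.0: C5 above E4
  R7 @ bar2.0: D5->E4 leap 10st
  R3 @ bar2.1: C5 above E4
  R3 @ bar2.2: C5 above E4
  R3 @ bar2.3: C5 above E4
  R2 @ bar3.0: E4/C5 m6 -> G4/D5 P5 similar
  R2 @ bar3.0: E4/E4 P1 -> G4/D5 P5 similar
  R2 @ bar3.0: C5/E4 m6 -> D5/D5 P1 similar
  R7 @ bar3.0: E4->D5 leap 10st
  R3 @ bar4.0: C5 above G4
  R3 @ bar4.1: C5 above G4
  R3 @ bar4.2: C5 above G4
  R3 @ bar4.3: C5 above G4
  R2 @ bar5.0: C4/E4 M3 -> D4/D5 P8 similar
  R2 @ bar5.0: C4/G4 P5 -> D4/D5 P8 similar
  R2 @ bar5.0: E4/G4 m3 -> D5/D5 P1 similar
  R3 @ bar5.0: F5 above D5
  R7 @ bar5.0: E4->D5 leap 10st
  R3 @ bar5.1: F5 above D5
  R3 @ bar5.2: F5 above D5
  R3 @ bar5.3: F5 above D5
  R1 @ bar6.0: D4/D5 P8 -> A3/A4 P8 similar
  R2 @ bar6.0: D4/F5 m3 -> A3/A4 P8 similar
  R2 @ bar6.0: F5/D5 m3 -> A4/A4 P1 similar
  R8 @ bar6.0: penult P8 not 3rd/6th
  R8 @ bar6.0: penult P8 not 3rd/6th
  R1 @ bar7.0: A4/A4 P1 -> B4/B4 P1 similar
  R6 @ bar7.3: closes on M3
  R6 @ bar7.3: closes on M3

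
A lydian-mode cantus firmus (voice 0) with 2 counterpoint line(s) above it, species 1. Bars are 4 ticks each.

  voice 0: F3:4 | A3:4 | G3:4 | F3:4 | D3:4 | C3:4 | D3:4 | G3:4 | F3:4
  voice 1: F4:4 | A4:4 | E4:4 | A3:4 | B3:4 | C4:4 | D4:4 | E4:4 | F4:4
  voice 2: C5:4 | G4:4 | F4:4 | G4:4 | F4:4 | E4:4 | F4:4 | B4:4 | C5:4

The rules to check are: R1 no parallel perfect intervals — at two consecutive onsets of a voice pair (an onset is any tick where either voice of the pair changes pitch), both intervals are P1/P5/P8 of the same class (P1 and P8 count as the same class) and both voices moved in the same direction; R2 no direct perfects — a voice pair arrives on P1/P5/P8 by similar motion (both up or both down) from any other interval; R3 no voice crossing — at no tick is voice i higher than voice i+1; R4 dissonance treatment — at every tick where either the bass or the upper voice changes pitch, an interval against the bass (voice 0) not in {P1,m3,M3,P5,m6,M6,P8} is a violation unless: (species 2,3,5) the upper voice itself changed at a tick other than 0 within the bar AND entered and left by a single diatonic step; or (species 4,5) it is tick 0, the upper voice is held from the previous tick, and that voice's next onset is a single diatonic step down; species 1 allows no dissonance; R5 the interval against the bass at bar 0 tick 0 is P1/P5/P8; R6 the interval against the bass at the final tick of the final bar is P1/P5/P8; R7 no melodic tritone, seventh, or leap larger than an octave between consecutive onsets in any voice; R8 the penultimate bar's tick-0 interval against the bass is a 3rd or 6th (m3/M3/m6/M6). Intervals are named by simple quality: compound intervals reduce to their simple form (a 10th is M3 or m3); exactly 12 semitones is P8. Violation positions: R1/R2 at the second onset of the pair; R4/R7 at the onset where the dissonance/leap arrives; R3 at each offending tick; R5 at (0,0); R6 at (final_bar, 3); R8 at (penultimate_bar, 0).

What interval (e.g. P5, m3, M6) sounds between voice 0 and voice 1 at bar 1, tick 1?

voice 0=A3 voice 1=A4 -> P8

P8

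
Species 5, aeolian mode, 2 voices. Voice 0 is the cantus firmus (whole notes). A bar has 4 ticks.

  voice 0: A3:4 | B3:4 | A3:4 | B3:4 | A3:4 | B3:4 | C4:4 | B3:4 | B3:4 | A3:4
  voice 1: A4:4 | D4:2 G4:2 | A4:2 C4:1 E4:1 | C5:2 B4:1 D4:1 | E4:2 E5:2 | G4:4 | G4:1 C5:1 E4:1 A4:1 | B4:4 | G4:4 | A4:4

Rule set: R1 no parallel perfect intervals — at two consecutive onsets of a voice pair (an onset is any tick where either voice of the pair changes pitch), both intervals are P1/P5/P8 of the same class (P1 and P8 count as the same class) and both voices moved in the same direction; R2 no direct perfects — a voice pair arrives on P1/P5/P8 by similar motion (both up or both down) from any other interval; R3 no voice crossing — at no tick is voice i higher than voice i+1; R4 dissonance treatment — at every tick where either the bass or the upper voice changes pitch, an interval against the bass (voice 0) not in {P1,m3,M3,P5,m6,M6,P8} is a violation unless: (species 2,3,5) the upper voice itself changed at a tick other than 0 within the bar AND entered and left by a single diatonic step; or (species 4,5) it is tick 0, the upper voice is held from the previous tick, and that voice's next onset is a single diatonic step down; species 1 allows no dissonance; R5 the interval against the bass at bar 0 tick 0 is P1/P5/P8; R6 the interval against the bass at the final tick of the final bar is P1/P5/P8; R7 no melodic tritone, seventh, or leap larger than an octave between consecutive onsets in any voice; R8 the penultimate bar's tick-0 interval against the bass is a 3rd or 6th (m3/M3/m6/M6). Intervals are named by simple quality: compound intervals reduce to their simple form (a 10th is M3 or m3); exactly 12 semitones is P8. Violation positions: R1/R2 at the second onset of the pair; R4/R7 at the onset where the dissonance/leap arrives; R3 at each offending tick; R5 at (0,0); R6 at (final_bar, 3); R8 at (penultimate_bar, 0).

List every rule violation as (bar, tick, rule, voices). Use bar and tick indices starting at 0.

(3, 0, R4, (0, 1))

bar 0: v0=A3 v1=A4 downbeat P8
bar 1: v0=B3 v1=D4 downbeat m3
bar 2: v0=A3 v1=A4 downbeat P8
bar 3: v0=B3 v1=C5 downbeat m2
bar 4: v0=A3 v1=E4 downbeat P5
bar 5: v0=B3 v1=G4 downbeat m6
bar 6: v0=C4 v1=G4 downbeat P5
bar 7: v0=B3 v1=B4 downbeat P8
bar 8: v0=B3 v1=G4 downbeat m6
bar 9: v0=A3 v1=A4 downbeat P8
  -> R4 @ bar 3 tick 0 v(0, 1): B3/C5 m2 untreated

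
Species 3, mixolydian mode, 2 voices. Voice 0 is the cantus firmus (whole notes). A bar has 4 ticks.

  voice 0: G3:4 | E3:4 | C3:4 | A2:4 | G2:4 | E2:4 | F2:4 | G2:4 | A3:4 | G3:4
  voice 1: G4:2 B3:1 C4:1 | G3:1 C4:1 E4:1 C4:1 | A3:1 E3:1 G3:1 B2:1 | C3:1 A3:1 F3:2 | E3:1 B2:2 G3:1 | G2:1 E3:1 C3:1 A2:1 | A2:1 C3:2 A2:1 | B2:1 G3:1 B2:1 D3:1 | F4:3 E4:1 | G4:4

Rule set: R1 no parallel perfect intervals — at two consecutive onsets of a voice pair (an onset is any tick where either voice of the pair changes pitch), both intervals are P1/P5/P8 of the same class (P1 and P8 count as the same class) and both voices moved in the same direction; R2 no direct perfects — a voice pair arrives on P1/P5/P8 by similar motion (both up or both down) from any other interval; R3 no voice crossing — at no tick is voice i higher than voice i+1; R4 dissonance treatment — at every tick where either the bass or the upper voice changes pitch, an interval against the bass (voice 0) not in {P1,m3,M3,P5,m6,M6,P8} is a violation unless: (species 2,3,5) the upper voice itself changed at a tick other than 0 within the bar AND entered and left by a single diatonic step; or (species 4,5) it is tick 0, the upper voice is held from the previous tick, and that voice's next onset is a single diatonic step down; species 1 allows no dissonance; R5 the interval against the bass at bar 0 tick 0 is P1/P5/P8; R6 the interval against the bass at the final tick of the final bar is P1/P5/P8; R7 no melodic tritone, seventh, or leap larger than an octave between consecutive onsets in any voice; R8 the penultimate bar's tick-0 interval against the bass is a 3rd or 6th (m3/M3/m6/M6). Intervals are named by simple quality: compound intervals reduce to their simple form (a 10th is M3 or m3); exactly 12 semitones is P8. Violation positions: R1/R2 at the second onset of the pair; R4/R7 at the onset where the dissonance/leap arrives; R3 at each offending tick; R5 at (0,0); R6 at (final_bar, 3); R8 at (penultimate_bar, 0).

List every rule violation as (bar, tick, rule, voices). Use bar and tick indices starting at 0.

bar 0: v0=G3 v1=G4 downbeat P8
bar 1: v0=E3 v1=G3 downbeat m3
bar 2: v0=C3 v1=A3 downbeat M6
bar 3: v0=A2 v1=C3 downbeat m3
bar 4: v0=G2 v1=E3 downbeat M6
bar 5: v0=E2 v1=G2 downbeat m3
bar 6: v0=F2 v1=A2 downbeat M3
bar 7: v0=G2 v1=B2 downbeat M3
bar 8: v0=A3 v1=F4 downbeat m6
bar 9: v0=G3 v1=G4 downbeat P8
  -> R4 @ bar 0 tick 3 v(0, 1): G3/C4 P4 untreated
  -> R3 @ bar 2 tick 3 v(0, 1): C3 above B2
  -> R4 @ bar 2 tick 3 v(0, 1): C3/B2 m2 untreated
  -> R4 @ bar 5 tick 3 v(0, 1): E2/A2 P4 untreated
  -> R7 @ bar 8 tick 0 v(0,): G2->A3 leap 14st
  -> R7 @ bar 8 tick 0 v(1,): D3->F4 leap 15st

(0, 3, R4, (0, 1))
(2, 3, R3, (0, 1))
(2, 3, R4, (0, 1))
(5, 3, R4, (0, 1))
(8, 0, R7, (0,))
(8, 0, R7, (1,))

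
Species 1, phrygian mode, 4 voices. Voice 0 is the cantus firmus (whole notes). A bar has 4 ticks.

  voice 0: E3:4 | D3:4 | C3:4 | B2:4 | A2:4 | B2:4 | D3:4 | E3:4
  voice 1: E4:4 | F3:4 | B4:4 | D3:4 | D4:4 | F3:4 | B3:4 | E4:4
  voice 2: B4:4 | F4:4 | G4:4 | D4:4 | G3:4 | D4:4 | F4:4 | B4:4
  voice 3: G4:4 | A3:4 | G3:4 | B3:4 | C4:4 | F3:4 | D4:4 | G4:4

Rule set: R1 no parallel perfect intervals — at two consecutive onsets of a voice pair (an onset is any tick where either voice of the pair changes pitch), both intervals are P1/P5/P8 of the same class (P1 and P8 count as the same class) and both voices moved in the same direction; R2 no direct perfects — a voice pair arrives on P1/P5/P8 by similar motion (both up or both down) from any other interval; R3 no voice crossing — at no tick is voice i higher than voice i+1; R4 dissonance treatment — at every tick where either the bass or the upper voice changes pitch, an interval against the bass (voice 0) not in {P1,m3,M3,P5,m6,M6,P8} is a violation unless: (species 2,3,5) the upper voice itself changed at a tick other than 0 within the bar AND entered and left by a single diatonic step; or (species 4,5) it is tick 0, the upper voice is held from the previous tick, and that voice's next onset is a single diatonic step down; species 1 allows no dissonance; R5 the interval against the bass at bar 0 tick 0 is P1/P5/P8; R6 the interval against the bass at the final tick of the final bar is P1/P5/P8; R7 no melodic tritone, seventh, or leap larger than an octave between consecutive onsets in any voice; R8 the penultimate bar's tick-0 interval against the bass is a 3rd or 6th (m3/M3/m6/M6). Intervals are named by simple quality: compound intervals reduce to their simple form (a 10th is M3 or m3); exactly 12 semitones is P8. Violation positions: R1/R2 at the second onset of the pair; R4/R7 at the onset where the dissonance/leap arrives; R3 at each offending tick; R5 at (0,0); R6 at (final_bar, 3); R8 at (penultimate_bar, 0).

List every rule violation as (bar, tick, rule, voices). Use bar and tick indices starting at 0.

bar 0: v0=E3 v1=E4 v2=B4 v3=G4 downbeat m3
bar 1: v0=D3 v1=F3 v2=F4 v3=A3 downbeat P5
bar 2: v0=C3 v1=B4 v2=G4 v3=G3 downbeat P5
bar 3: v0=B2 v1=D3 v2=D4 v3=B3 downbeat P8
bar 4: v0=A2 v1=D4 v2=G3 v3=C4 downbeat m3
bar 5: v0=B2 v1=F3 v2=D4 v3=F3 downbeat TT
bar 6: v0=D3 v1=B3 v2=F4 v3=D4 downbeat P8
bar 7: v0=E3 v1=E4 v2=B4 v3=G4 downbeat m3
  -> R3 @ bar 0 tick 0 v(2, 3): B4 above G4
  -> R5 @ bar 0 tick 0 v(0, 3): opens on m3
  -> R3 @ bar 0 tick 1 v(2, 3): B4 above G4
  -> R3 @ bar 0 tick 2 v(2, 3): B4 above G4
  -> R3 @ bar 0 tick 3 v(2, 3): B4 above G4
  -> R2 @ bar 1 tick 0 v(0, 3): E3/G4 m3 -> D3/A3 P5 similar
  -> R2 @ bar 1 tick 0 v(1, 2): E4/B4 P5 -> F3/F4 P8 similar
  -> R3 @ bar 1 tick 0 v(2, 3): F4 above A3
  -> R7 @ bar 1 tick 0 v(1,): E4->F3 leap 11st
  -> R7 @ bar 1 tick 0 v(2,): B4->F4 leap 6st
  -> R7 @ bar 1 tick 0 v(3,): G4->A3 leap 10st
  -> R3 @ bar 1 tick 1 v(2, 3): F4 above A3
  -> R3 @ bar 1 tick 2 v(2, 3): F4 above A3
  -> R3 @ bar 1 tick 3 v(2, 3): F4 above A3
  -> R1 @ bar 2 tick 0 v(0, 3): D3/A3 P5 -> C3/G3 P5 similar
  -> R3 @ bar 2 tick 0 v(1, 2): B4 above G4
  -> R3 @ bar 2 tick 0 v(2, 3): G4 above G3
  -> R4 @ bar 2 tick 0 v(0, 1): C3/B4 M7 untreated
  -> R7 @ bar 2 tick 0 v(1,): F3->B4 leap 18st
  -> R3 @ bar 2 tick 1 v(1, 2): B4 above G4
  -> R3 @ bar 2 tick 1 v(2, 3): G4 above G3
  -> R3 @ bar 2 tick 2 v(1, 2): B4 above G4
  -> R3 @ bar 2 tick 2 v(2, 3): G4 above G3
  -> R3 @ bar 2 tick 3 v(1, 2): B4 above G4
  -> R3 @ bar 2 tick 3 v(2, 3): G4 above G3
  -> R2 @ bar 3 tick 0 v(1, 2): B4/G4 M3 -> D3/D4 P8 similar
  -> R3 @ bar 3 tick 0 v(2, 3): D4 above B3
  -> R7 @ bar 3 tick 0 v(1,): B4->D3 leap 21st
  -> R3 @ bar 3 tick 1 v(2, 3): D4 above B3
  -> R3 @ bar 3 tick 2 v(2, 3): D4 above B3
  -> R3 @ bar 3 tick 3 v(2, 3): D4 above B3
  -> R3 @ bar 4 tick 0 v(1, 2): D4 above G3
  -> R4 @ bar 4 tick 0 v(0, 1): A2/D4 P4 untreated
  -> R4 @ bar 4 tick 0 v(0, 2): A2/G3 m7 untreated
  -> R3 @ bar 4 tick 1 v(1, 2): D4 above G3
  -> R3 @ bar 4 tick 2 v(1, 2): D4 above G3
  -> R3 @ bar 4 tick 3 v(1, 2): D4 above G3
  -> R2 @ bar 5 tick 0 v(1, 3): D4/C4 M2 -> F3/F3 P1 similar
  -> R3 @ bar 5 tick 0 v(2, 3): D4 above F3
  -> R4 @ bar 5 tick 0 v(0, 1): B2/F3 TT untreated
  -> R4 @ bar 5 tick 0 v(0, 3): B2/F3 TT untreated
  -> R3 @ bar 5 tick 1 v(2, 3): D4 above F3
  -> R3 @ bar 5 tick 2 v(2, 3): D4 above F3
  -> R3 @ bar 5 tick 3 v(2, 3): D4 above F3
  -> R2 @ bar 6 tick 0 v(0, 3): B2/F3 TT -> D3/D4 P8 similar
  -> R3 @ bar 6 tick 0 v(2, 3): F4 above D4
  -> R7 @ bar 6 tick 0 v(1,): F3->B3 leap 6st
  -> R8 @ bar 6 tick 0 v(0, 3): penult P8 not 3rd/6th
  -> R3 @ bar 6 tick 1 v(2, 3): F4 above D4
  -> R3 @ bar 6 tick 2 v(2, 3): F4 above D4
  -> R3 @ bar 6 tick 3 v(2, 3): F4 above D4
  -> R2 @ bar 7 tick 0 v(0, 1): D3/B3 M6 -> E3/E4 P8 similar
  -> R2 @ bar 7 tick 0 v(0, 2): D3/F4 m3 -> E3/B4 P5 similar
  -> R2 @ bar 7 tick 0 v(1, 2): B3/F4 TT -> E4/B4 P5 similar
  -> R3 @ bar 7 tick 0 v(2, 3): B4 above G4
  -> R7 @ bar 7 tick 0 v(2,): F4->B4 leap 6st
  -> R3 @ bar 7 tick 1 v(2, 3): B4 above G4
  -> R3 @ bar 7 tick 2 v(2, 3): B4 above G4
  -> R3 @ bar 7 tick 3 v(2, 3): B4 above G4
  -> R6 @ bar 7 tick 3 v(0, 3): closes on m3

(0, 0, R3, (2, 3))
(0, 0, R5, (0, 3))
(0, 1, R3, (2, 3))
(0, 2, R3, (2, 3))
(0, 3, R3, (2, 3))
(1, 0, R2, (0, 3))
(1, 0, R2, (1, 2))
(1, 0, R3, (2, 3))
(1, 0, R7, (1,))
(1, 0, R7, (2,))
(1, 0, R7, (3,))
(1, 1, R3, (2, 3))
(1, 2, R3, (2, 3))
(1, 3, R3, (2, 3))
(2, 0, R1, (0, 3))
(2, 0, R3, (1, 2))
(2, 0, R3, (2, 3))
(2, 0, R4, (0, 1))
(2, 0, R7, (1,))
(2, 1, R3, (1, 2))
(2, 1, R3, (2, 3))
(2, 2, R3, (1, 2))
(2, 2, R3, (2, 3))
(2, 3, R3, (1, 2))
(2, 3, R3, (2, 3))
(3, 0, R2, (1, 2))
(3, 0, R3, (2, 3))
(3, 0, R7, (1,))
(3, 1, R3, (2, 3))
(3, 2, R3, (2, 3))
(3, 3, R3, (2, 3))
(4, 0, R3, (1, 2))
(4, 0, R4, (0, 1))
(4, 0, R4, (0, 2))
(4, 1, R3, (1, 2))
(4, 2, R3, (1, 2))
(4, 3, R3, (1, 2))
(5, 0, R2, (1, 3))
(5, 0, R3, (2, 3))
(5, 0, R4, (0, 1))
(5, 0, R4, (0, 3))
(5, 1, R3, (2, 3))
(5, 2, R3, (2, 3))
(5, 3, R3, (2, 3))
(6, 0, R2, (0, 3))
(6, 0, R3, (2, 3))
(6, 0, R7, (1,))
(6, 0, R8, (0, 3))
(6, 1, R3, (2, 3))
(6, 2, R3, (2, 3))
(6, 3, R3, (2, 3))
(7, 0, R2, (0, 1))
(7, 0, R2, (0, 2))
(7, 0, R2, (1, 2))
(7, 0, R3, (2, 3))
(7, 0, R7, (2,))
(7, 1, R3, (2, 3))
(7, 2, R3, (2, 3))
(7, 3, R3, (2, 3))
(7, 3, R6, (0, 3))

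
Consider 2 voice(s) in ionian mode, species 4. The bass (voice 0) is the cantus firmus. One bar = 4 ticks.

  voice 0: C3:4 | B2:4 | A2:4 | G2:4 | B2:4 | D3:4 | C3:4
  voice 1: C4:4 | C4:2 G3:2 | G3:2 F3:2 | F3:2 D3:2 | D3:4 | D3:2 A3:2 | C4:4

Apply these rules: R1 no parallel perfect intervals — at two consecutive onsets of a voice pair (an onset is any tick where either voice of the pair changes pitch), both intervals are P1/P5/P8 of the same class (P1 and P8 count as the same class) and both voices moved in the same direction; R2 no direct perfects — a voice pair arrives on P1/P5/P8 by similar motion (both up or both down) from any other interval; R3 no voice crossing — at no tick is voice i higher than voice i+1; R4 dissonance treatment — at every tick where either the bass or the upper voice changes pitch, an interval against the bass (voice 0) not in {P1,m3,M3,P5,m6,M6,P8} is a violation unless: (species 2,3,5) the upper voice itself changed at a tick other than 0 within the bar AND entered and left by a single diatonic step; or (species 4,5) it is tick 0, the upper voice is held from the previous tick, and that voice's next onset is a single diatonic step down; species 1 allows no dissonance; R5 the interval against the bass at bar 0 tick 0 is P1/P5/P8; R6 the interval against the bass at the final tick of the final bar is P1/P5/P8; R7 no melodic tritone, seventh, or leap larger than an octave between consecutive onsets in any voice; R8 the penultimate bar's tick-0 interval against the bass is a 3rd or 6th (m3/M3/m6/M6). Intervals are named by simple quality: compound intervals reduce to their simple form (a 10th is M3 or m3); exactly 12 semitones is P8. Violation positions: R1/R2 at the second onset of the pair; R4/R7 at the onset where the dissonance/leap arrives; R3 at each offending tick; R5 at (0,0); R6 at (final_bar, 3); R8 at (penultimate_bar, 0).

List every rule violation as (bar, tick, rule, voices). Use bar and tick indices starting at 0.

bar 0: v0=C3 v1=C4 downbeat P8
bar 1: v0=B2 v1=C4 downbeat m2
bar 2: v0=A2 v1=G3 downbeat m7
bar 3: v0=G2 v1=F3 downbeat m7
bar 4: v0=B2 v1=D3 downbeat m3
bar 5: v0=D3 v1=D3 downbeat P1
bar 6: v0=C3 v1=C4 downbeat P8
  -> R4 @ bar 1 tick 0 v(0, 1): B2/C4 m2 untreated
  -> R4 @ bar 3 tick 0 v(0, 1): G2/F3 m7 untreated
  -> R8 @ bar 5 tick 0 v(0, 1): penult P1 not 3rd/6th

(1, 0, R4, (0, 1))
(3, 0, R4, (0, 1))
(5, 0, R8, (0, 1))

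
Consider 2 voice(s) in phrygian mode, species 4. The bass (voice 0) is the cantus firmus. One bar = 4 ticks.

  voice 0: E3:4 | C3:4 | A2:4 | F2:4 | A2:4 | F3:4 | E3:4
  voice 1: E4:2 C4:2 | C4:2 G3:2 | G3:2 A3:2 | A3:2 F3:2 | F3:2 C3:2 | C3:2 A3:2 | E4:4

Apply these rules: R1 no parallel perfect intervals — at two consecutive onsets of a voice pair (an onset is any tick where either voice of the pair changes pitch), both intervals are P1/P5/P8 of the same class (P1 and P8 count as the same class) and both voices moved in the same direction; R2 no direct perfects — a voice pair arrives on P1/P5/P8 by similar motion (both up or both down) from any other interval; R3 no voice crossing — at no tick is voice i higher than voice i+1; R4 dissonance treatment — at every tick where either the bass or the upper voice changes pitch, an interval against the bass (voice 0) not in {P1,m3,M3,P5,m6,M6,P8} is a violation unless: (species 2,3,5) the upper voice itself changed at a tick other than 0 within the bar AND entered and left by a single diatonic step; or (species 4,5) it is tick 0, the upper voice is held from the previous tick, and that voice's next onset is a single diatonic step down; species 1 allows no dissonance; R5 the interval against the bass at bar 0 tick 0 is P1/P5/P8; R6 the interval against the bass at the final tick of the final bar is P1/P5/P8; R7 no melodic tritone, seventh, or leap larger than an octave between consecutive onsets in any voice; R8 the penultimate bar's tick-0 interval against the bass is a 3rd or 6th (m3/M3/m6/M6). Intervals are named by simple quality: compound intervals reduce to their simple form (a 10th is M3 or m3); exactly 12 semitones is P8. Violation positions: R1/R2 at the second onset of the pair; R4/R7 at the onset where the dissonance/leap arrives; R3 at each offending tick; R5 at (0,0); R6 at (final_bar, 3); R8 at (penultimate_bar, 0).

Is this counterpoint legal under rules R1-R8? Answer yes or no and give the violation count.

No (5 violations)

bar 0: v0=E3 v1=E4 (P8)
bar 1: v0=C3 v1=C4 (P8)
bar 2: v0=A2 v1=G3 (m7)
bar 3: v0=F2 v1=A3 (M3)
bar 4: v0=A2 v1=F3 (m6)
bar 5: v0=F3 v1=C3 (P4)
bar 6: v0=E3 v1=E4 (P8)
  R4 @ bar2.0: A2/G3 m7 untreated
  R3 @ bar5.0: F3 above C3
  R4 @ bar5.0: F3/C3 P4 untreated
  R8 @ bar5.0: penult P4 not 3rd/6th
  R3 @ bar5.1: F3 above C3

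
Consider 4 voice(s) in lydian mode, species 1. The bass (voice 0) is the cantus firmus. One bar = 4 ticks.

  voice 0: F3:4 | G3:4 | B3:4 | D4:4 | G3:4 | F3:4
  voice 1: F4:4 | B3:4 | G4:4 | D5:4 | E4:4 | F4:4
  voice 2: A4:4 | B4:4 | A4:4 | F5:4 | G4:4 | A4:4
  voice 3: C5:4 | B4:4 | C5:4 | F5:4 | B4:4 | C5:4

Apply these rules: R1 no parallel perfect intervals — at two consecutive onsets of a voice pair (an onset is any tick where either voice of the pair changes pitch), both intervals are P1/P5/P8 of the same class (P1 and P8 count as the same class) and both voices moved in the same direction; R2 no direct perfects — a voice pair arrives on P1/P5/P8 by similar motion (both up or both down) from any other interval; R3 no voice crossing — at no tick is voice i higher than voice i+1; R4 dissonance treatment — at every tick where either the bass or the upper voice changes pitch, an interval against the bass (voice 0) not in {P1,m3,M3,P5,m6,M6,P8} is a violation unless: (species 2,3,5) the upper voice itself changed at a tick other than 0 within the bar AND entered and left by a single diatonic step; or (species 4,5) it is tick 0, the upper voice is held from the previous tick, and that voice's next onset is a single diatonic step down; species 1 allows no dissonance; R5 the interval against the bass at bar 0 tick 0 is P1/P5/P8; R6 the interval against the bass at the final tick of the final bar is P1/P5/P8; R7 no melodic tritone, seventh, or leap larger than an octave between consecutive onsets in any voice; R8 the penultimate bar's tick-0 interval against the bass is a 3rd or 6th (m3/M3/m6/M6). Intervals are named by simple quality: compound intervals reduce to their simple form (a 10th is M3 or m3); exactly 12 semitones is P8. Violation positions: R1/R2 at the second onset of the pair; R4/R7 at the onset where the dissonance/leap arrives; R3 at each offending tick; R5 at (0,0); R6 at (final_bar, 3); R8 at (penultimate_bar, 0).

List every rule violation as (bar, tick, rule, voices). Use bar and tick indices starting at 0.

(0, 0, R5, (0, 2))
(1, 0, R2, (1, 3))
(1, 0, R7, (1,))
(2, 0, R4, (0, 2))
(2, 0, R4, (0, 3))
(3, 0, R2, (0, 1))
(3, 0, R2, (2, 3))
(4, 0, R2, (0, 2))
(4, 0, R2, (1, 3))
(4, 0, R7, (1,))
(4, 0, R7, (2,))
(4, 0, R7, (3,))
(4, 0, R8, (0, 2))
(5, 0, R1, (1, 3))
(5, 3, R6, (0, 2))

bar 0: v0=F3 v1=F4 v2=A4 v3=C5 downbeat P5
bar 1: v0=G3 v1=B3 v2=B4 v3=B4 downbeat M3
bar 2: v0=B3 v1=G4 v2=A4 v3=C5 downbeat m2
bar 3: v0=D4 v1=D5 v2=F5 v3=F5 downbeat m3
bar 4: v0=G3 v1=E4 v2=G4 v3=B4 downbeat M3
bar 5: v0=F3 v1=F4 v2=A4 v3=C5 downbeat P5
  -> R5 @ bar 0 tick 0 v(0, 2): opens on M3
  -> R2 @ bar 1 tick 0 v(1, 3): F4/C5 P5 -> B3/B4 P8 similar
  -> R7 @ bar 1 tick 0 v(1,): F4->B3 leap 6st
  -> R4 @ bar 2 tick 0 v(0, 2): B3/A4 m7 untreated
  -> R4 @ bar 2 tick 0 v(0, 3): B3/C5 m2 untreated
  -> R2 @ bar 3 tick 0 v(0, 1): B3/G4 m6 -> D4/D5 P8 similar
  -> R2 @ bar 3 tick 0 v(2, 3): A4/C5 m3 -> F5/F5 P1 similar
  -> R2 @ bar 4 tick 0 v(0, 2): D4/F5 m3 -> G3/G4 P8 similar
  -> R2 @ bar 4 tick 0 v(1, 3): D5/F5 m3 -> E4/B4 P5 similar
  -> R7 @ bar 4 tick 0 v(1,): D5->E4 leap 10st
  -> R7 @ bar 4 tick 0 v(2,): F5->G4 leap 10st
  -> R7 @ bar 4 tick 0 v(3,): F5->B4 leap 6st
  -> R8 @ bar 4 tick 0 v(0, 2): penult P8 not 3rd/6th
  -> R1 @ bar 5 tick 0 v(1, 3): E4/B4 P5 -> F4/C5 P5 similar
  -> R6 @ bar 5 tick 3 v(0, 2): closes on M3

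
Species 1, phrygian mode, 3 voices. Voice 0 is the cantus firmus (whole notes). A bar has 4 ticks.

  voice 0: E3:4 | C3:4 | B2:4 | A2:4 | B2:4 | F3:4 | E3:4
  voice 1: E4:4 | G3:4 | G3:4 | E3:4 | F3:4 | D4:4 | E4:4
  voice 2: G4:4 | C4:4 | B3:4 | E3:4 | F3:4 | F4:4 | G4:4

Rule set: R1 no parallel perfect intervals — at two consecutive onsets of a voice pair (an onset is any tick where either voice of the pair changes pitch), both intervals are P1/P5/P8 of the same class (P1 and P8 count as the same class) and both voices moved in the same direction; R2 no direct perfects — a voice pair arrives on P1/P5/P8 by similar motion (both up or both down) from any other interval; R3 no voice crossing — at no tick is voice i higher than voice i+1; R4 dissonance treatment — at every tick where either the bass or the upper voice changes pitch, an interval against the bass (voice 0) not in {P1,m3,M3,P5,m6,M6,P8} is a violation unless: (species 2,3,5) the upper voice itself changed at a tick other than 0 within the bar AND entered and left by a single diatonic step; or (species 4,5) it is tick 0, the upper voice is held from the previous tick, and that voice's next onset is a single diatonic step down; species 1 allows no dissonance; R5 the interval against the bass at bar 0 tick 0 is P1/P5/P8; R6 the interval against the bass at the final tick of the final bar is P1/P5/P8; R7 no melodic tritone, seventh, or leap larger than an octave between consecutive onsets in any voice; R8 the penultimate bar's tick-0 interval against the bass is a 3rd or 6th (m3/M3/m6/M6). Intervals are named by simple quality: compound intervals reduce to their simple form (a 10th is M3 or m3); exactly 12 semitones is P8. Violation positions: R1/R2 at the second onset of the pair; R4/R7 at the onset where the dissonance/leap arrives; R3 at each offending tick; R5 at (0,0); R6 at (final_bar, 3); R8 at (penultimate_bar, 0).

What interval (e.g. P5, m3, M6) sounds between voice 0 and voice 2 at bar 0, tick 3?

m3

voice 0=E3 voice 2=G4 -> m3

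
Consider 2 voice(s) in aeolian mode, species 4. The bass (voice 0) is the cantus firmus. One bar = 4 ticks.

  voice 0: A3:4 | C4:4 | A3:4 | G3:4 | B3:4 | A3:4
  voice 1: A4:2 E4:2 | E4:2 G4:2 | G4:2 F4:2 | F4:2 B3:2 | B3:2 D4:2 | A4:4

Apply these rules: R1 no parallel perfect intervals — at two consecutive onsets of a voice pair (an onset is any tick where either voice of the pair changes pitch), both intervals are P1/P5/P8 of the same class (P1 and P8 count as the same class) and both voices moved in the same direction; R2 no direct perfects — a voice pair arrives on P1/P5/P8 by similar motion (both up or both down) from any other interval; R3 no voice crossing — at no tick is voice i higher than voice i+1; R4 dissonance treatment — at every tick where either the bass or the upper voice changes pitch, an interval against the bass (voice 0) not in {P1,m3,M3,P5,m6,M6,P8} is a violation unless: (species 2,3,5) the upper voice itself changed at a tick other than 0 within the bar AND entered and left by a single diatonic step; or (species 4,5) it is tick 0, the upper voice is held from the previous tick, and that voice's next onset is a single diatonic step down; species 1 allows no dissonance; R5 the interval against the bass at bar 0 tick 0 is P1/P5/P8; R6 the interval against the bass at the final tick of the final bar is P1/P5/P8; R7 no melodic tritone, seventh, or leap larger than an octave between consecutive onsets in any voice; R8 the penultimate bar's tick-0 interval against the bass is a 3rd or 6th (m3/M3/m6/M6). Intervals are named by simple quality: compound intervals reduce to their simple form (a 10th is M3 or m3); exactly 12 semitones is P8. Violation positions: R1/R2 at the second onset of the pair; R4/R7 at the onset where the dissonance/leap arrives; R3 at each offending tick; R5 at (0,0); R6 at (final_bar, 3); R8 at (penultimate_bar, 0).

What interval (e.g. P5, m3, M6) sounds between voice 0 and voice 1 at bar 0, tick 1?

P8

voice 0=A3 voice 1=A4 -> P8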